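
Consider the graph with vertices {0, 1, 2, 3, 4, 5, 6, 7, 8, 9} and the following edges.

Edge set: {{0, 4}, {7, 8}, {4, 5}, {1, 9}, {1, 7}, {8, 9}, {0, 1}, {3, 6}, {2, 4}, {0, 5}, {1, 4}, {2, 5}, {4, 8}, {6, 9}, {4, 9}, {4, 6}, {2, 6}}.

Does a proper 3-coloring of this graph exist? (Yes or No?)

The chromatic number is 3. 0, 4, 5 are pairwise adjacent, so at least 3 colors are needed.
A valid assignment using 3 colors: 0=green, 1=blue, 2=green, 3=red, 4=red, 5=blue, 6=blue, 7=red, 8=blue, 9=green.
That is already a proper 3-coloring.

Yes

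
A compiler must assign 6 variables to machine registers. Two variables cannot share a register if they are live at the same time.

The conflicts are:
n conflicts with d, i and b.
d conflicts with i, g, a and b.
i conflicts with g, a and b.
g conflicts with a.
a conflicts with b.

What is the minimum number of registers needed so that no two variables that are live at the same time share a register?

d, i, g, a are mutually in conflict, so at least 4 registers are needed.
A valid assignment using 4 registers: n=3, d=1, i=2, g=4, a=3, b=4. Each listed conflict is separated.

4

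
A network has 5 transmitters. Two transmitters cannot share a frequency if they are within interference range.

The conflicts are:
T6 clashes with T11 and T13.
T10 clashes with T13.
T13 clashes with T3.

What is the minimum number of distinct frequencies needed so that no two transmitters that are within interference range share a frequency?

T6 and T11 conflict, so at least 2 frequencies are needed.
2 frequencies suffice: frequency 1 → {T11, T13}; frequency 2 → {T6, T10, T3}. Every pair that conflicts lands in different frequencies.

2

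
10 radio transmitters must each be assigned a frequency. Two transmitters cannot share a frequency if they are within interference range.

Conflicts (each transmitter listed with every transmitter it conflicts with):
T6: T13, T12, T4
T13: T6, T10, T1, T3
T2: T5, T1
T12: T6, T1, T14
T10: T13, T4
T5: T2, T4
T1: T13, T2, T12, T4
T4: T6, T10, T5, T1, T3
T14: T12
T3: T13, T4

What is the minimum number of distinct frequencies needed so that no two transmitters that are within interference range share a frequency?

T2 and T5 conflict, so at least 2 frequencies are needed.
2 frequencies suffice: frequency 1 → {T13, T2, T12, T4}; frequency 2 → {T6, T10, T5, T1, T14, T3}. Each listed conflict is separated.

2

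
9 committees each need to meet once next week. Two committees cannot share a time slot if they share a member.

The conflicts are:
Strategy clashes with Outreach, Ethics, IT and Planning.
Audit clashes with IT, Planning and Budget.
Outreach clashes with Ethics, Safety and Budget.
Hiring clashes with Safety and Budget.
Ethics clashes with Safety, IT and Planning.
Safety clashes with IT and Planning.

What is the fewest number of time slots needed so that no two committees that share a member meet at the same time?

3

Strategy, Outreach, Ethics all conflict with each other, so at least 3 time slots are needed.
Using 3 time slots: Strategy=2, Audit=2, Outreach=3, Hiring=3, Ethics=1, Safety=2, IT=3, Planning=3, Budget=1. Each listed conflict is separated.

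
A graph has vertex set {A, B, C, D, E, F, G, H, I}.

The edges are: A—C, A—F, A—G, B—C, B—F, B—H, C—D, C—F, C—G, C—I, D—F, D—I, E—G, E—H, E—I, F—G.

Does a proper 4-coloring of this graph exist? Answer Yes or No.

The chromatic number is 4. A, C, F, G are mutually adjacent (a clique of size 4), so at least 4 colors are needed.
4 colors suffice: color red → {C, E}; color blue → {F, H, I}; color green → {B, D, G}; color yellow → {A}.
That is already a proper 4-coloring.

Yes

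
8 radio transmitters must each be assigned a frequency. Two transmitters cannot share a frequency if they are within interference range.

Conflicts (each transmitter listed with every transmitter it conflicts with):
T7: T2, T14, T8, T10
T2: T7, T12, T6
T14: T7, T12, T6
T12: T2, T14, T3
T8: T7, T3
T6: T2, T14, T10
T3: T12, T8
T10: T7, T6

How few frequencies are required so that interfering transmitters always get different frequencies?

3

The cycle T12-T2-T7-T8-T3-T12 has odd length 5, so it cannot be 2-colored; at least 3 frequencies are needed.
Using 3 frequencies: T7=1, T2=2, T14=2, T12=1, T8=3, T6=1, T3=2, T10=2. No two conflicting transmitters share a frequency.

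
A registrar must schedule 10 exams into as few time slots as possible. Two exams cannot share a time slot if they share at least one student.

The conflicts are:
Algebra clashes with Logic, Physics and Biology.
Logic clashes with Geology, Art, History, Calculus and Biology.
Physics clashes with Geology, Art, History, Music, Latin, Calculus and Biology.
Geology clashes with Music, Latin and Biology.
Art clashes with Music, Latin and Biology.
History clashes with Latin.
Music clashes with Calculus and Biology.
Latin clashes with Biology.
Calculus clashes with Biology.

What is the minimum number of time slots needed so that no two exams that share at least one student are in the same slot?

Physics, Music, Calculus, Biology are mutually in conflict, so at least 4 time slots are needed.
4 time slots suffice: time slot 1 → {Logic, Physics}; time slot 2 → {History, Biology}; time slot 3 → {Algebra, Geology, Art, Calculus}; time slot 4 → {Music, Latin}. Every pair that conflicts lands in different time slots.

4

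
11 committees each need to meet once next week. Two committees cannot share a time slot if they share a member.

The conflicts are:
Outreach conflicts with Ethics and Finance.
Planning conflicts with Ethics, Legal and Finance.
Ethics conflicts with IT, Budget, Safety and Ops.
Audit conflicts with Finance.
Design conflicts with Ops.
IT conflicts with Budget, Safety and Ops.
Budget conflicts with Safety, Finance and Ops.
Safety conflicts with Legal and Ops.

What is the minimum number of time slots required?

Ethics, IT, Budget, Safety, Ops pairwise conflict, so at least 5 time slots are needed.
Using 5 time slots: Outreach=2, Planning=2, Ethics=1, Audit=2, Design=1, IT=5, Budget=3, Safety=2, Legal=1, Finance=1, Ops=4. No two conflicting committees share a time slot.

5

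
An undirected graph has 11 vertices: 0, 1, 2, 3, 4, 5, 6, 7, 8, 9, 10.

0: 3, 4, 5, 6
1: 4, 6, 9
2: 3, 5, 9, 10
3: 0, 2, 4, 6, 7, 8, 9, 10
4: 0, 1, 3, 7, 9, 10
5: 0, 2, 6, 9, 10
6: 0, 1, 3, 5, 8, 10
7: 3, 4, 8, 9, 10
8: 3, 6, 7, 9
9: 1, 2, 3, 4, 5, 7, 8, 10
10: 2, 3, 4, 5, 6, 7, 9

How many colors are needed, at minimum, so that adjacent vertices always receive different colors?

3, 4, 7, 9, 10 are pairwise adjacent (a clique of size 5), so at least 5 colors are needed.
5 colors suffice: color a → {6, 9}; color b → {1, 3, 5}; color c → {0, 8, 10}; color d → {2, 4}; color e → {7}. Every edge joins two different colors.

5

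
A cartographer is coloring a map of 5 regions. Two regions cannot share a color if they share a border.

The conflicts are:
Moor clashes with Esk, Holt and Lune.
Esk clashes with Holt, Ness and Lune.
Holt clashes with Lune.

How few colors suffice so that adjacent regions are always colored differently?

4

Moor, Esk, Holt, Lune all conflict with each other, so at least 4 colors are needed.
4 colors suffice: color 1 → {Esk}; color 2 → {Moor, Ness}; color 3 → {Lune}; color 4 → {Holt}. Each listed conflict is separated.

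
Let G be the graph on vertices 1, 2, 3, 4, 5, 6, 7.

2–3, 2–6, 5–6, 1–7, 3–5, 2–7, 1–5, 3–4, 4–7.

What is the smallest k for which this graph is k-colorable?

3

The cycle 5-1-7-4-3-5 has odd length 5, so it cannot be 2-colored; at least 3 colors are needed.
One proper 3-coloring: 1=green, 2=blue, 3=red, 4=blue, 5=blue, 6=red, 7=red. Each edge has distinct colors on its endpoints.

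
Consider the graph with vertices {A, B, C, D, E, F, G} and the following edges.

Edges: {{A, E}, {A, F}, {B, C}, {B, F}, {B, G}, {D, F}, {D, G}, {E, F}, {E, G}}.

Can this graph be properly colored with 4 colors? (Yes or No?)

Yes

The chromatic number is 3. A, E, F are mutually adjacent, so at least 3 colors are needed.
3 colors suffice: A=3, B=2, C=1, D=2, E=2, F=1, G=1.
Since 4 ≥ 3, a proper 4-coloring certainly exists.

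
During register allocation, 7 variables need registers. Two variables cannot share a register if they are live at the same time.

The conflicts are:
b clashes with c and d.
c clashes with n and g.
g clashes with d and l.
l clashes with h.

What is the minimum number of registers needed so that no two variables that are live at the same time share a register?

2

b and d conflict, so at least 2 registers are needed.
A valid assignment using 2 registers: b=2, c=1, n=2, g=2, d=1, l=1, h=2. No two conflicting variables share a register.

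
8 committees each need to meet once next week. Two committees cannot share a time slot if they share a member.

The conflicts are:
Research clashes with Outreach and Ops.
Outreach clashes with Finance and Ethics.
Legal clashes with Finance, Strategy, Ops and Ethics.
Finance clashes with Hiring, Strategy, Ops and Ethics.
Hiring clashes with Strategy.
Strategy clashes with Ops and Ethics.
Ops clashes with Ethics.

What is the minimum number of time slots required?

5

Legal, Finance, Strategy, Ops, Ethics are mutually in conflict, so at least 5 time slots are needed.
5 time slots suffice: time slot 1 → {Research, Finance}; time slot 2 → {Hiring, Ethics}; time slot 3 → {Outreach, Strategy}; time slot 4 → {Ops}; time slot 5 → {Legal}. Each listed conflict is separated.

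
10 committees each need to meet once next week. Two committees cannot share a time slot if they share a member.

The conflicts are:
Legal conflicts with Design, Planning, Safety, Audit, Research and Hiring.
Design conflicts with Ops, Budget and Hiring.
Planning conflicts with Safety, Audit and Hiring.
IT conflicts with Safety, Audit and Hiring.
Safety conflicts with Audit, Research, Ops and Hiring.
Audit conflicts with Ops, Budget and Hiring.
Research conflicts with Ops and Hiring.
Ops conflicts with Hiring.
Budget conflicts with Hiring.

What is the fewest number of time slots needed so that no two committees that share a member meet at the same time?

Legal, Planning, Safety, Audit, Hiring all conflict with each other, so at least 5 time slots are needed.
A valid assignment using 5 time slots: Legal=4, Design=2, Planning=5, IT=4, Safety=3, Audit=2, Research=2, Ops=4, Budget=3, Hiring=1. Each listed conflict is separated.

5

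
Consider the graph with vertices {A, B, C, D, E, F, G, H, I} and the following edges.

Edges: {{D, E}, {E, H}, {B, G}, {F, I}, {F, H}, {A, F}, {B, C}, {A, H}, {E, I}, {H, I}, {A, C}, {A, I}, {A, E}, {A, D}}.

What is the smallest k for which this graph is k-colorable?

4

A, E, H, I form a clique, so at least 4 colors are needed.
4 colors suffice: color 1 → {A, B}; color 2 → {C, D, G, I}; color 3 → {E, F}; color 4 → {H}. Every edge joins two different colors.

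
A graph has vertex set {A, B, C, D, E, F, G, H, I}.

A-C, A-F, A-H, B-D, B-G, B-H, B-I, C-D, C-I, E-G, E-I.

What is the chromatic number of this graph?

The cycle B-I-C-A-H-B has odd length 5, so it cannot be 2-colored; at least 3 colors are needed.
A valid assignment using 3 colors: A=blue, B=red, C=red, D=blue, E=red, F=red, G=blue, H=green, I=blue. No two adjacent vertices share a color.

3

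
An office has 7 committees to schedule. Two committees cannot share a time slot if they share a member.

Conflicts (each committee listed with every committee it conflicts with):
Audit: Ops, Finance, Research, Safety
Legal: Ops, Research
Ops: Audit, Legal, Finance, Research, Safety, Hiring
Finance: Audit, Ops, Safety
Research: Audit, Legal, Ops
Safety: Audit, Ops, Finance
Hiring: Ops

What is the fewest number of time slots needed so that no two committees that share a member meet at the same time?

4

Audit, Ops, Finance, Safety are mutually in conflict, so at least 4 time slots are needed.
4 time slots suffice: time slot 1 → {Ops}; time slot 2 → {Audit, Legal, Hiring}; time slot 3 → {Finance, Research}; time slot 4 → {Safety}. Each listed conflict is separated.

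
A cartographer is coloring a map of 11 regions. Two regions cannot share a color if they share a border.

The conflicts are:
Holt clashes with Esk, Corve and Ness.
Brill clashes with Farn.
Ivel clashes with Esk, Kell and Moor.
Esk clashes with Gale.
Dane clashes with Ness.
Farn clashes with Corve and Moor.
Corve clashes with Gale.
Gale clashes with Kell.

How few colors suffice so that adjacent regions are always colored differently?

2

Ivel and Kell conflict, so at least 2 colors are needed.
2 colors suffice: color 1 → {Holt, Ivel, Dane, Farn, Gale}; color 2 → {Brill, Esk, Corve, Ness, Kell, Moor}. Every pair that conflicts lands in different colors.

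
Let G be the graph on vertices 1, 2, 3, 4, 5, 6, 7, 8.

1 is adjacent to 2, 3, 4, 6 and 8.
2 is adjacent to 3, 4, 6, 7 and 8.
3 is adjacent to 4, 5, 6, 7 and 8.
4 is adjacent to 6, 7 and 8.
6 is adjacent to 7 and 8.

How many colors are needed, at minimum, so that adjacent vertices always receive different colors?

1, 2, 3, 4, 6, 8 form a clique, so at least 6 colors are needed.
A valid assignment using 6 colors: 1=purple, 2=green, 3=red, 4=blue, 5=blue, 6=yellow, 7=purple, 8=orange. Every edge joins two different colors.

6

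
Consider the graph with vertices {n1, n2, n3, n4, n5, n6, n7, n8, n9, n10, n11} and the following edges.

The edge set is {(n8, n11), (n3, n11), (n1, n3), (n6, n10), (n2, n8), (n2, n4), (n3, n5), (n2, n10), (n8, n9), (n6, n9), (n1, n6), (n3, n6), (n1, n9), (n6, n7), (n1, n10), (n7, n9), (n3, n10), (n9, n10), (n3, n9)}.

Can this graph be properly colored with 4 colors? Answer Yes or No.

No

n1, n3, n6, n9, n10 are pairwise adjacent (a clique of size 5), so at least 5 colors are needed.
So 4 colors are not enough.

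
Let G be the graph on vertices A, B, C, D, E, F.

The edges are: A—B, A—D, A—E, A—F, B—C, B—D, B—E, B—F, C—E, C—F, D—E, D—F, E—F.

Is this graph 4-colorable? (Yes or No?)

No

A, B, D, E, F form a clique, so at least 5 colors are needed.
So 4 colors are not enough.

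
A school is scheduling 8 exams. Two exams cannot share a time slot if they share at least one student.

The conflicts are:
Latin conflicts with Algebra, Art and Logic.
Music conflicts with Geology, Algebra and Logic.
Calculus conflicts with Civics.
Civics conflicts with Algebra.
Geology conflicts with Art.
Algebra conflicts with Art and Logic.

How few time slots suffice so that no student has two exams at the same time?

Latin, Algebra, Logic all conflict with each other, so at least 3 time slots are needed.
3 time slots suffice: time slot 1 → {Calculus, Geology, Algebra}; time slot 2 → {Latin, Music, Civics}; time slot 3 → {Art, Logic}. Every pair that conflicts lands in different time slots.

3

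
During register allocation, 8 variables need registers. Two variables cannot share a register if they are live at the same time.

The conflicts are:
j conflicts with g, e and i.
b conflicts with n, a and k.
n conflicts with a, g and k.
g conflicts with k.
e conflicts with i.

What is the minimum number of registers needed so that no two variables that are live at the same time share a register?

b, n, a all conflict with each other, so at least 3 registers are needed.
A valid assignment using 3 registers: j=1, b=2, n=1, a=3, g=2, e=3, i=2, k=3. Every pair that conflicts lands in different registers.

3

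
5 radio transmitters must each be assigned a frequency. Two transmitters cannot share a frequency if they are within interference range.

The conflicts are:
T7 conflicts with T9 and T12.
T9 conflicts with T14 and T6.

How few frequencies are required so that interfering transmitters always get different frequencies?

2

T9 and T6 conflict, so at least 2 frequencies are needed.
Using 2 frequencies: T7=2, T9=1, T14=2, T6=2, T12=1. Each listed conflict is separated.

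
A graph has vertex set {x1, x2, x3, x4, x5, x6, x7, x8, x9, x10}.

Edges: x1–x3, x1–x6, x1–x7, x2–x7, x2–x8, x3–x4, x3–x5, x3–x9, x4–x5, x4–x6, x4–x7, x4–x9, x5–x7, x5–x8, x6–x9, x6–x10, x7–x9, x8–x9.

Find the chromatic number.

3

x4, x6, x9 are pairwise adjacent, so at least 3 colors are needed.
3 colors suffice: color 1 → {x1, x2, x5, x9, x10}; color 2 → {x3, x6, x7, x8}; color 3 → {x4}. No two adjacent vertices share a color.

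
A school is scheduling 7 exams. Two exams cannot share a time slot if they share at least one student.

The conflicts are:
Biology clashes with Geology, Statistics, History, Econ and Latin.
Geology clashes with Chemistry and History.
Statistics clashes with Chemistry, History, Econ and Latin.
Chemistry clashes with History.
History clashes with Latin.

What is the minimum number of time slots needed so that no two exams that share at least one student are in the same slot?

Biology, Statistics, History, Latin are mutually in conflict, so at least 4 time slots are needed.
Using 4 time slots: Biology=2, Geology=3, Statistics=3, Chemistry=2, History=1, Econ=1, Latin=4. Each listed conflict is separated.

4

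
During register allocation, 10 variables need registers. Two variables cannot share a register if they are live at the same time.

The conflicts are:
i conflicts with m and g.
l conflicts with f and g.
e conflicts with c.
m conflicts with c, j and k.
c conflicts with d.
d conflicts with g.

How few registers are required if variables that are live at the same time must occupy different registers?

The cycle g-i-m-c-d-g has odd length 5, so it cannot be 2-colored; at least 3 registers are needed.
3 registers suffice: register 1 → {e, m, f, g}; register 2 → {i, l, c, j, k}; register 3 → {d}. Each listed conflict is separated.

3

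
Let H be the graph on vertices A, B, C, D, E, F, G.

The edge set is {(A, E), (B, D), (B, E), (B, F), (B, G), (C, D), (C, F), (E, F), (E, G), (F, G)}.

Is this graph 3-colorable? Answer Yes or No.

No

B, E, F, G are mutually adjacent (a clique of size 4), so at least 4 colors are needed.
So 3 colors are not enough.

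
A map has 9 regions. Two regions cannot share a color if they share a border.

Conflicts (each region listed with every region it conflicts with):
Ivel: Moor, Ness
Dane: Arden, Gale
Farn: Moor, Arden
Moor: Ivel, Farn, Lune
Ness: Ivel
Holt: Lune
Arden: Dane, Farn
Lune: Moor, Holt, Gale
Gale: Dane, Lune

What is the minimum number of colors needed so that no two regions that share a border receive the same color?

2

Holt and Lune conflict, so at least 2 colors are needed.
2 colors suffice: color 1 → {Ivel, Dane, Farn, Lune}; color 2 → {Moor, Ness, Holt, Arden, Gale}. Every pair that conflicts lands in different colors.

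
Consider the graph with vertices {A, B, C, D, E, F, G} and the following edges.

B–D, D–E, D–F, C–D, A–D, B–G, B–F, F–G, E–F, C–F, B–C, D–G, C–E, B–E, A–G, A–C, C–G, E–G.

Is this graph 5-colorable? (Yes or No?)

B, C, D, E, F, G are pairwise adjacent (a clique of size 6), so at least 6 colors are needed.
So 5 colors are not enough.

No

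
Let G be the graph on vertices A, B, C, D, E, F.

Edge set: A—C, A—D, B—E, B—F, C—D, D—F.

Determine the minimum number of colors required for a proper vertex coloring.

3

A, C, D form a triangle, so at least 3 colors are needed.
3 colors suffice: A=blue, B=red, C=green, D=red, E=blue, F=blue. Each edge has distinct colors on its endpoints.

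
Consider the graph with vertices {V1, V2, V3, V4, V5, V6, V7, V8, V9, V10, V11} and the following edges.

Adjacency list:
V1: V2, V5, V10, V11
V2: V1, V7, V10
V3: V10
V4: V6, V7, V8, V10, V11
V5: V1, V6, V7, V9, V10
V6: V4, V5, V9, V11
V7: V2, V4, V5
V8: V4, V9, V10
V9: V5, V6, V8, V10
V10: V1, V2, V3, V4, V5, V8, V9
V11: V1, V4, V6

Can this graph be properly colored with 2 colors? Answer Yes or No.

No

V5, V6, V9 are pairwise adjacent, so at least 3 colors are needed.
So 2 colors are not enough.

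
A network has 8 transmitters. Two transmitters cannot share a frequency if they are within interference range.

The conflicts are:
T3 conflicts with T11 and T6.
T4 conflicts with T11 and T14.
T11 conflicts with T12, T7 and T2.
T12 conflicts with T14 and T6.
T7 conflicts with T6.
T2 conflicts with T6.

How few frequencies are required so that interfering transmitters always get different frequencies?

2

T12 and T14 conflict, so at least 2 frequencies are needed.
2 frequencies suffice: frequency 1 → {T11, T14, T6}; frequency 2 → {T3, T4, T12, T7, T2}. Every pair that conflicts lands in different frequencies.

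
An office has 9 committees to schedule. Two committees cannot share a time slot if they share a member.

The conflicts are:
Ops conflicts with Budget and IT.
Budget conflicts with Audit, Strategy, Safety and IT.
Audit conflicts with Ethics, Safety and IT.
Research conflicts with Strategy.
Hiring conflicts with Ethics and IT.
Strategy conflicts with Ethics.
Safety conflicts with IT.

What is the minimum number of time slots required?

4

Budget, Audit, Safety, IT are mutually in conflict, so at least 4 time slots are needed.
4 time slots suffice: time slot 1 → {Research, Ethics, IT}; time slot 2 → {Budget, Hiring}; time slot 3 → {Ops, Audit, Strategy}; time slot 4 → {Safety}. Every pair that conflicts lands in different time slots.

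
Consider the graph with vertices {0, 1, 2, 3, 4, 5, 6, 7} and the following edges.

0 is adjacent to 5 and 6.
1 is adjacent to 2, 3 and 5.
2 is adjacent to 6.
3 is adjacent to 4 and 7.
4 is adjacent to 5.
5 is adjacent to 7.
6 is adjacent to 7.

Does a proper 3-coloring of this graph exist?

Yes

The chromatic number is 3. The cycle 1-3-7-6-2-1 has odd length 5, so it cannot be 2-colored; at least 3 colors are needed.
A valid assignment using 3 colors: 0=blue, 1=blue, 2=green, 3=red, 4=blue, 5=red, 6=red, 7=blue.
That is already a proper 3-coloring.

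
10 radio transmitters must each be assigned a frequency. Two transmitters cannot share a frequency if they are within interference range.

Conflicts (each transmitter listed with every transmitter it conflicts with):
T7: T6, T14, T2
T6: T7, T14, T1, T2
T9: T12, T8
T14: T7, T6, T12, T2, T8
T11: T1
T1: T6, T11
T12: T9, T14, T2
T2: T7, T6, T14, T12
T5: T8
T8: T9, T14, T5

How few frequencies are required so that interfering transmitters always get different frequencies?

4

T7, T6, T14, T2 pairwise conflict, so at least 4 frequencies are needed.
4 frequencies suffice: T7=4, T6=3, T9=1, T14=1, T11=2, T1=1, T12=3, T2=2, T5=1, T8=2. No two conflicting transmitters share a frequency.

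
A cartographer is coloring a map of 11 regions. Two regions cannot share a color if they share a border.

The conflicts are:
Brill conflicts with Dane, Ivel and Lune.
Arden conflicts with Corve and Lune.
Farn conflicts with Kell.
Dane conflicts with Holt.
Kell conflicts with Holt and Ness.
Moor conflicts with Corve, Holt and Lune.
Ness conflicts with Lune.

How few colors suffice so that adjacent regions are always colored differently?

3

The cycle Moor-Holt-Kell-Ness-Lune-Moor has odd length 5, so it cannot be 2-colored; at least 3 colors are needed.
One proper 3-coloring: Brill=2, Arden=2, Farn=2, Dane=1, Kell=1, Moor=2, Ivel=1, Corve=1, Holt=3, Ness=2, Lune=1. Each listed conflict is separated.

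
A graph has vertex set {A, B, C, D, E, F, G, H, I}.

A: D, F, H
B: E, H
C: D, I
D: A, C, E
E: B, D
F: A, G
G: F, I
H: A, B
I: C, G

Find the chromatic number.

The cycle H-A-D-E-B-H has odd length 5, so it cannot be 2-colored; at least 3 colors are needed.
3 colors suffice: color red → {A, B, I}; color blue → {D, G, H}; color green → {C, E, F}. No two adjacent vertices share a color.

3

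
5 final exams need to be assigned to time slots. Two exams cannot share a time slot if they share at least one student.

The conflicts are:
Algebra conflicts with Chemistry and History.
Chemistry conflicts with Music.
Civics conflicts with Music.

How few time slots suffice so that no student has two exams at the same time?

Algebra and Chemistry conflict, so at least 2 time slots are needed.
2 time slots suffice: time slot 1 → {Algebra, Music}; time slot 2 → {Chemistry, Civics, History}. Every pair that conflicts lands in different time slots.

2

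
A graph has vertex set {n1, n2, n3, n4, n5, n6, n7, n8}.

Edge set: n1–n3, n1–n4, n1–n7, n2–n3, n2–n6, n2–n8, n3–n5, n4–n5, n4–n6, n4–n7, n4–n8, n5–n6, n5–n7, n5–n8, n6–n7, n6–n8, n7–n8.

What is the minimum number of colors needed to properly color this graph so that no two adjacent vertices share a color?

n4, n5, n6, n7, n8 are pairwise adjacent (a clique of size 5), so at least 5 colors are needed.
One proper 5-coloring: n1=red, n2=green, n3=blue, n4=blue, n5=purple, n6=red, n7=green, n8=yellow. Each edge has distinct colors on its endpoints.

5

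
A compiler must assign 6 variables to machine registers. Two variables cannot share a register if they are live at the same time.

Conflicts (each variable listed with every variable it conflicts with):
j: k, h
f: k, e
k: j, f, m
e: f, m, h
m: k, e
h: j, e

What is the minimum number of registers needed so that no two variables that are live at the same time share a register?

The cycle h-e-m-k-j-h has odd length 5, so it cannot be 2-colored; at least 3 registers are needed.
3 registers suffice: register 1 → {k, e}; register 2 → {j, f, m}; register 3 → {h}. Every pair that conflicts lands in different registers.

3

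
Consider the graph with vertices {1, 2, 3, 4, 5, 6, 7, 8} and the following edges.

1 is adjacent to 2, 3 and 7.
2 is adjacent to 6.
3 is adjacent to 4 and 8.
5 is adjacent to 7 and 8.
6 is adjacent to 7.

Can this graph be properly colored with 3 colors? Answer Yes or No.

The chromatic number is 3. The cycle 5-7-1-3-8-5 has odd length 5, so it cannot be 2-colored; at least 3 colors are needed.
One proper 3-coloring: 1=a, 2=b, 3=b, 4=a, 5=a, 6=a, 7=b, 8=c.
That is already a proper 3-coloring.

Yes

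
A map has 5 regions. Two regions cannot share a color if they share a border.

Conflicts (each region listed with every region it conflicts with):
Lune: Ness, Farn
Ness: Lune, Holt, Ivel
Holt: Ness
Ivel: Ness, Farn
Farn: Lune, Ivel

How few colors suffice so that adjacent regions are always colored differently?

2

Ness and Ivel conflict, so at least 2 colors are needed.
2 colors suffice: color 1 → {Ness, Farn}; color 2 → {Lune, Holt, Ivel}. Every pair that conflicts lands in different colors.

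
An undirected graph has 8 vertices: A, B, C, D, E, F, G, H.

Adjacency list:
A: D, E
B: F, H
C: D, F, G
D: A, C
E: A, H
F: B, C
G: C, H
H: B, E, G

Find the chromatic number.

3

The cycle C-F-B-H-G-C has odd length 5, so it cannot be 2-colored; at least 3 colors are needed.
3 colors suffice: color 1 → {A, C, H}; color 2 → {B, D, E, G}; color 3 → {F}. Every edge joins two different colors.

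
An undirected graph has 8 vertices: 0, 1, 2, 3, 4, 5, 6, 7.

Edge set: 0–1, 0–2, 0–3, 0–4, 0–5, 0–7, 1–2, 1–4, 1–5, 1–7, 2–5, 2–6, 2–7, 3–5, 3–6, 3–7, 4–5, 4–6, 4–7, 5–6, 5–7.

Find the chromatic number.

5

0, 1, 4, 5, 7 form a clique, so at least 5 colors are needed.
One proper 5-coloring: 0=c, 1=e, 2=d, 3=d, 4=d, 5=a, 6=b, 7=b. Each edge has distinct colors on its endpoints.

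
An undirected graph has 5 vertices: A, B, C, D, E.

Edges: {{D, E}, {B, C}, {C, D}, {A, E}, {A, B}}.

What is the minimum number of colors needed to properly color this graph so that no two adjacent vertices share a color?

3

The cycle E-D-C-B-A-E has odd length 5, so it cannot be 2-colored; at least 3 colors are needed.
A valid assignment using 3 colors: A=1, B=2, C=1, D=2, E=3. No two adjacent vertices share a color.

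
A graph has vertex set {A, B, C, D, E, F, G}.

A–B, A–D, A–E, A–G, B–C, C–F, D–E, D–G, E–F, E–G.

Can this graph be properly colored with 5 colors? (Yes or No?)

Yes

The chromatic number is 4. A, D, E, G are pairwise adjacent (a clique of size 4), so at least 4 colors are needed.
4 colors suffice: color 1 → {C, E}; color 2 → {A, F}; color 3 → {B, D}; color 4 → {G}.
Since 5 ≥ 4, a proper 5-coloring certainly exists.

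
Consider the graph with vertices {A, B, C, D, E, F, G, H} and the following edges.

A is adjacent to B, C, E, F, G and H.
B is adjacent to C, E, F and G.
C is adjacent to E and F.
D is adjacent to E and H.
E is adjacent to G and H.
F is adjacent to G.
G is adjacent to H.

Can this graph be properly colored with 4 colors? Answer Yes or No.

The chromatic number is 4. A, B, C, E are pairwise adjacent (a clique of size 4), so at least 4 colors are needed.
4 colors suffice: color 1 → {E, F}; color 2 → {A, D}; color 3 → {B, H}; color 4 → {C, G}.
That is already a proper 4-coloring.

Yes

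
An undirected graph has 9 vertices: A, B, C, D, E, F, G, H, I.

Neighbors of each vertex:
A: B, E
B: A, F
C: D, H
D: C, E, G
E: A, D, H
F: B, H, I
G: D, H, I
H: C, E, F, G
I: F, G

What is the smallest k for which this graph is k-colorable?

The cycle B-F-H-E-A-B has odd length 5, so it cannot be 2-colored; at least 3 colors are needed.
3 colors suffice: color 1 → {A, D, H, I}; color 2 → {C, E, F, G}; color 3 → {B}. Each edge has distinct colors on its endpoints.

3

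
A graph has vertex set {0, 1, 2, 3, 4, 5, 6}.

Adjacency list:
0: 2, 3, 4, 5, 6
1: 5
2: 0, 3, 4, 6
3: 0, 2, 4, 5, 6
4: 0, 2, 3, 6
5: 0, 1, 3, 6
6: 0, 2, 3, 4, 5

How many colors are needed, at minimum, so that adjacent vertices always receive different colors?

5

0, 2, 3, 4, 6 are mutually adjacent (a clique of size 5), so at least 5 colors are needed.
5 colors suffice: 0=b, 1=a, 2=e, 3=a, 4=d, 5=d, 6=c. Each edge has distinct colors on its endpoints.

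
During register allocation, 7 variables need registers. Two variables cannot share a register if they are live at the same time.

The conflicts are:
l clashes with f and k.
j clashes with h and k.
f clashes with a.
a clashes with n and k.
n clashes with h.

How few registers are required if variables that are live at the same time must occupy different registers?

The cycle k-a-n-h-j-k has odd length 5, so it cannot be 2-colored; at least 3 registers are needed.
3 registers suffice: register 1 → {l, j, a}; register 2 → {f, n, k}; register 3 → {h}. Each listed conflict is separated.

3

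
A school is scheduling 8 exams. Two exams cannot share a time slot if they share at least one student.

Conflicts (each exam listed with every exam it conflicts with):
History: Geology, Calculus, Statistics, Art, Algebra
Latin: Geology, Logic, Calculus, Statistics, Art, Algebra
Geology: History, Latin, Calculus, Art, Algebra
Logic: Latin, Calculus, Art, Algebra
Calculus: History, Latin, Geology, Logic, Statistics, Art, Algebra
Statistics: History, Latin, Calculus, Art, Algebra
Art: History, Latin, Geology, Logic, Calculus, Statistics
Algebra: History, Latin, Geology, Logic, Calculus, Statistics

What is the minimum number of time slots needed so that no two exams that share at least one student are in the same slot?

4

History, Calculus, Statistics, Algebra are mutually in conflict, so at least 4 time slots are needed.
4 time slots suffice: time slot 1 → {Calculus}; time slot 2 → {Art, Algebra}; time slot 3 → {History, Latin}; time slot 4 → {Geology, Logic, Statistics}. Every pair that conflicts lands in different time slots.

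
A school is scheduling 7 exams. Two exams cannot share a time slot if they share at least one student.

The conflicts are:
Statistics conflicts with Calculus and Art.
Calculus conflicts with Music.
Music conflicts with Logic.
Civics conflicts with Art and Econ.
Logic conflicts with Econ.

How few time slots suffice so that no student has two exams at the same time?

The cycle Econ-Civics-Art-Statistics-Calculus-Music-Logic-Econ has odd length 7, so it cannot be 2-colored; at least 3 time slots are needed.
3 time slots suffice: Statistics=1, Calculus=2, Music=1, Civics=2, Art=3, Logic=2, Econ=1. Each listed conflict is separated.

3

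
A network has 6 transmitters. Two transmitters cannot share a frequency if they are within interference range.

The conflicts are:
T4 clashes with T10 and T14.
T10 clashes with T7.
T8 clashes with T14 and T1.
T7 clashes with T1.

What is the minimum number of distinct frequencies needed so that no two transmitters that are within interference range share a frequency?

T4 and T14 conflict, so at least 2 frequencies are needed.
2 frequencies suffice: frequency 1 → {T10, T14, T1}; frequency 2 → {T4, T8, T7}. Every pair that conflicts lands in different frequencies.

2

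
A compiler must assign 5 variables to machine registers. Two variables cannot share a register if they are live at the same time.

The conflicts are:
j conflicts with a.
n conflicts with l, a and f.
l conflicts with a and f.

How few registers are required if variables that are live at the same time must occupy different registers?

3

n, l, a are mutually in conflict, so at least 3 registers are needed.
3 registers suffice: register 1 → {a, f}; register 2 → {j, n}; register 3 → {l}. Every pair that conflicts lands in different registers.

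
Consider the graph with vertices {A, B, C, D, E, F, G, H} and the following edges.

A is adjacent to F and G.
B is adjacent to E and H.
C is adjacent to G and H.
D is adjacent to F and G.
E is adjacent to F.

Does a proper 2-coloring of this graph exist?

The cycle A-F-E-B-H-C-G-A has odd length 7, so it cannot be 2-colored; at least 3 colors are needed.
So 2 colors are not enough.

No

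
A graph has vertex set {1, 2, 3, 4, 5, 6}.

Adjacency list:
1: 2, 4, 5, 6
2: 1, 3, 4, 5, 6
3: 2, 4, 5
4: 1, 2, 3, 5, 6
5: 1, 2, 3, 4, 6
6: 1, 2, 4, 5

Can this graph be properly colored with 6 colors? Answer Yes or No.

The chromatic number is 5. 1, 2, 4, 5, 6 are mutually adjacent (a clique of size 5), so at least 5 colors are needed.
A valid assignment using 5 colors: 1=yellow, 2=blue, 3=yellow, 4=red, 5=green, 6=purple.
Since 6 ≥ 5, a proper 6-coloring certainly exists.

Yes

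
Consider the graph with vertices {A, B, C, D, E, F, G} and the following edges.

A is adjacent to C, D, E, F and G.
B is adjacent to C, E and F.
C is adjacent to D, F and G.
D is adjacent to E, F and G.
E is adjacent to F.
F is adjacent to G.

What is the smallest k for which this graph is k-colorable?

5

A, C, D, F, G are mutually adjacent (a clique of size 5), so at least 5 colors are needed.
5 colors suffice: color red → {F}; color blue → {B, D}; color green → {A}; color yellow → {C, E}; color purple → {G}. Every edge joins two different colors.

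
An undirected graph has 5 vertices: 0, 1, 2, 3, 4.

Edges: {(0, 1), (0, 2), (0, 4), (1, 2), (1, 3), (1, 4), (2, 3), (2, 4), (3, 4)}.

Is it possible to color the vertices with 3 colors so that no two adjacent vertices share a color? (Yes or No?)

0, 1, 2, 4 form a clique, so at least 4 colors are needed.
So 3 colors are not enough.

No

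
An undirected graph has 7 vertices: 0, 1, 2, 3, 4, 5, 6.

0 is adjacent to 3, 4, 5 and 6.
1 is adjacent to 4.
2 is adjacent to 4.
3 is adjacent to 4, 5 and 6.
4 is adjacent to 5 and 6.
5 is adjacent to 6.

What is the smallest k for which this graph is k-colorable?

0, 3, 4, 5, 6 are mutually adjacent (a clique of size 5), so at least 5 colors are needed.
5 colors suffice: 0=b, 1=b, 2=b, 3=c, 4=a, 5=e, 6=d. Every edge joins two different colors.

5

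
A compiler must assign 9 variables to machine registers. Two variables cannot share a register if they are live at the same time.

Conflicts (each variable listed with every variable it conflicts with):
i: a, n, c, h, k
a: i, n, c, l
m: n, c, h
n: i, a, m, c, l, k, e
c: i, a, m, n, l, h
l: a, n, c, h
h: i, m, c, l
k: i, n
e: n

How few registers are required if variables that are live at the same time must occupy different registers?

4

i, a, n, c are mutually in conflict, so at least 4 registers are needed.
4 registers suffice: register 1 → {n, h}; register 2 → {c, k, e}; register 3 → {i, m, l}; register 4 → {a}. Every pair that conflicts lands in different registers.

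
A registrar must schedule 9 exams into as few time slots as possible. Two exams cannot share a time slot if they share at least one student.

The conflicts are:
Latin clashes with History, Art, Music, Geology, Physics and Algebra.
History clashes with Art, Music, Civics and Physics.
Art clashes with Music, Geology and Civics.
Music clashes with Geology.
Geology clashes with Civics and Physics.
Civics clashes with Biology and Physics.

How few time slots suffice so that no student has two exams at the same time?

Latin, Art, Music, Geology pairwise conflict, so at least 4 time slots are needed.
Using 4 time slots: Latin=1, History=2, Art=3, Music=4, Geology=2, Civics=1, Biology=2, Physics=3, Algebra=2. Every pair that conflicts lands in different time slots.

4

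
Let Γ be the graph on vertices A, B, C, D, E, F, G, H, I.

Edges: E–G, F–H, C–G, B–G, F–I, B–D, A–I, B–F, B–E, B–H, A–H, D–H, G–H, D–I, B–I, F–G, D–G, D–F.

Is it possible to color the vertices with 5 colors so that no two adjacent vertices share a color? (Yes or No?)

The chromatic number is 5. B, D, F, G, H are mutually adjacent (a clique of size 5), so at least 5 colors are needed.
5 colors suffice: color 1 → {G, I}; color 2 → {A, B, C}; color 3 → {E, F}; color 4 → {D}; color 5 → {H}.
That is already a proper 5-coloring.

Yes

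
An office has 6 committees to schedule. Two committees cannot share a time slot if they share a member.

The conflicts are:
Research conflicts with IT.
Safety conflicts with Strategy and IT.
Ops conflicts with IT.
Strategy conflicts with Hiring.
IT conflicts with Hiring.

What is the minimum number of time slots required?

Safety and Strategy conflict, so at least 2 time slots are needed.
2 time slots suffice: time slot 1 → {Strategy, IT}; time slot 2 → {Research, Safety, Ops, Hiring}. No two conflicting committees share a time slot.

2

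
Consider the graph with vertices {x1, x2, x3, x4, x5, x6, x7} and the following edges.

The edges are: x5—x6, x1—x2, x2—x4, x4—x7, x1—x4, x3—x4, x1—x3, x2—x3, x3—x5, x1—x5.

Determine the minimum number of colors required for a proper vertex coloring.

x1, x2, x3, x4 are mutually adjacent (a clique of size 4), so at least 4 colors are needed.
A valid assignment using 4 colors: x1=3, x2=4, x3=2, x4=1, x5=1, x6=2, x7=2. Every edge joins two different colors.

4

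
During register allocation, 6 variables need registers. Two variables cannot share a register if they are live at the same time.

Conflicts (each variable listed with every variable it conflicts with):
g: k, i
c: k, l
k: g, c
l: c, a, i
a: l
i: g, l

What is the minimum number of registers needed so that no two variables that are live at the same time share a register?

3

The cycle g-i-l-c-k-g has odd length 5, so it cannot be 2-colored; at least 3 registers are needed.
3 registers suffice: register 1 → {g, l}; register 2 → {c, a, i}; register 3 → {k}. No two conflicting variables share a register.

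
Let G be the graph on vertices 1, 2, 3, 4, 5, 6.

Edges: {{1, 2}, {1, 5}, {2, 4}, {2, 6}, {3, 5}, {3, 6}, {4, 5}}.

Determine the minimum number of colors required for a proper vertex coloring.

The cycle 6-2-1-5-3-6 has odd length 5, so it cannot be 2-colored; at least 3 colors are needed.
3 colors suffice: color a → {2, 5}; color b → {1, 3, 4}; color c → {6}. Each edge has distinct colors on its endpoints.

3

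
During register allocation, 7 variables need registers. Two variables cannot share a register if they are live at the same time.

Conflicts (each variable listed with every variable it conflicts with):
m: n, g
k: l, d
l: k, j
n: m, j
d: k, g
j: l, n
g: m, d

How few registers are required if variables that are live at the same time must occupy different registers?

3

The cycle d-g-m-n-j-l-k-d has odd length 7, so it cannot be 2-colored; at least 3 registers are needed.
A valid assignment using 3 registers: m=2, k=2, l=1, n=1, d=3, j=2, g=1. No two conflicting variables share a register.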